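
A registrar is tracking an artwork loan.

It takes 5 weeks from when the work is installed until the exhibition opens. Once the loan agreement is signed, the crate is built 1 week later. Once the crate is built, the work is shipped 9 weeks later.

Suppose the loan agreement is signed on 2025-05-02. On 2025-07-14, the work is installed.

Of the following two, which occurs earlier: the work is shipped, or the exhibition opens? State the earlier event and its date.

The work is shipped — 2025-07-11

The loan agreement is signed: May 2, 2025.
The crate is built: May 2, 2025 + 1 week = May 9, 2025.
The work is shipped: May 9, 2025 + 9 weeks = Jul 11, 2025.
The work is installed: Jul 14, 2025.
The exhibition opens: Jul 14, 2025 + 5 weeks = Aug 18, 2025.
Comparing: the work is shipped on Jul 11, 2025 vs the exhibition opens on Aug 18, 2025. Earlier: the work is shipped.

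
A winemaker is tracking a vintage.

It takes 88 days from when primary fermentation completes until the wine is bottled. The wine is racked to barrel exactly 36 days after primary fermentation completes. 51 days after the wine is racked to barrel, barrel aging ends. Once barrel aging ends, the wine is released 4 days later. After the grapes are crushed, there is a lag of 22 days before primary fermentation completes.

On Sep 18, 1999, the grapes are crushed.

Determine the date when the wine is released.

The grapes are crushed: Sep 18, 1999.
Primary fermentation completes: Sep 18, 1999 + 22 days = Oct 10, 1999.
The wine is racked to barrel: Oct 10, 1999 + 36 days = Nov 15, 1999.
Barrel aging ends: Nov 15, 1999 + 51 days = Jan 5, 2000.
The wine is released: Jan 5, 2000 + 4 days = Jan 9, 2000.

Jan 9, 2000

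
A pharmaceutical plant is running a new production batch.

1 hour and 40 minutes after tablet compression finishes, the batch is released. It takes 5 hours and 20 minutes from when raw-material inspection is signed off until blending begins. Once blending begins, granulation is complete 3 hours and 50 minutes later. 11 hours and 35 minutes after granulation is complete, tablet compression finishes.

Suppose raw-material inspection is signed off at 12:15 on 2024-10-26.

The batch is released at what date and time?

Raw-material inspection is signed off: 12:15 Oct 26, 2024.
Blending begins: 12:15 Oct 26, 2024 + 5h20m = 17:35 Oct 26, 2024.
Granulation is complete: 17:35 Oct 26, 2024 + 3h50m = 21:25 Oct 26, 2024.
Tablet compression finishes: 21:25 Oct 26, 2024 + 11h35m = 09:00 Oct 27, 2024.
The batch is released: 09:00 Oct 27, 2024 + 1h40m = 10:40 Oct 27, 2024.

10:40 on 2024-10-27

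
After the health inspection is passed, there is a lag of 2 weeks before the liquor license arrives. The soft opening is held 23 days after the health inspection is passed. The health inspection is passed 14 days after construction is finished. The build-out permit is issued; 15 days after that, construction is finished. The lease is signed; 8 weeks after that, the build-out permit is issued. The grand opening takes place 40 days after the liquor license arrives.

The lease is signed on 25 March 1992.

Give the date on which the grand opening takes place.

The lease is signed: Mar 25, 1992.
The build-out permit is issued: Mar 25, 1992 + 8 weeks = May 20, 1992.
Construction is finished: May 20, 1992 + 15 days = Jun 4, 1992.
The health inspection is passed: Jun 4, 1992 + 14 days = Jun 18, 1992.
The liquor license arrives: Jun 18, 1992 + 2 weeks = Jul 2, 1992.
The grand opening takes place: Jul 2, 1992 + 40 days = Aug 11, 1992.

11 August 1992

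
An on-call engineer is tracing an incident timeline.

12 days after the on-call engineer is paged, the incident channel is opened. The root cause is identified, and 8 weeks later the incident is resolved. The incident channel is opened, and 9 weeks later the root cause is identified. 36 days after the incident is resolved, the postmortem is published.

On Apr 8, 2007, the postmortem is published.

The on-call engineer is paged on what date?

The postmortem is published: Apr 8, 2007.
The incident is resolved: Apr 8, 2007 − 36 days = Mar 3, 2007.
The root cause is identified: Mar 3, 2007 − 8 weeks = Jan 6, 2007.
The incident channel is opened: Jan 6, 2007 − 9 weeks = Nov 4, 2006.
The on-call engineer is paged: Nov 4, 2006 − 12 days = Oct 23, 2006.

Oct 23, 2006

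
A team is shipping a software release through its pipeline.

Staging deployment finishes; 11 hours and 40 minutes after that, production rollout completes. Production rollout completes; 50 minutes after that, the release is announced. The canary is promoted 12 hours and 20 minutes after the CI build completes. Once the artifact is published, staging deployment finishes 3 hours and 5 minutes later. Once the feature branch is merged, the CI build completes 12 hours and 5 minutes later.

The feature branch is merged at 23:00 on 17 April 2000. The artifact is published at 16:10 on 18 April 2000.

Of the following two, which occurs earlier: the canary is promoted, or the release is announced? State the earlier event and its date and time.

The canary is promoted — 23:25 on 18 April 2000

The feature branch is merged: 23:00 Apr 17, 2000.
The CI build completes: 23:00 Apr 17, 2000 + 12h05m = 11:05 Apr 18, 2000.
The canary is promoted: 11:05 Apr 18, 2000 + 12h20m = 23:25 Apr 18, 2000.
The artifact is published: 16:10 Apr 18, 2000.
Staging deployment finishes: 16:10 Apr 18, 2000 + 3h05m = 19:15 Apr 18, 2000.
Production rollout completes: 19:15 Apr 18, 2000 + 11h40m = 06:55 Apr 19, 2000.
The release is announced: 06:55 Apr 19, 2000 + 50m = 07:45 Apr 19, 2000.
Comparing: the canary is promoted at 23:25 Apr 18, 2000 vs the release is announced at 07:45 Apr 19, 2000. Earlier: the canary is promoted.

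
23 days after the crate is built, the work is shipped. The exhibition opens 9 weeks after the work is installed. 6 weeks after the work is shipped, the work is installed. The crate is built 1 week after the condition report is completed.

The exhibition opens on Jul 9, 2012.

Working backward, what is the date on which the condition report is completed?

Feb 25, 2012

The exhibition opens: Jul 9, 2012.
The work is installed: Jul 9, 2012 − 9 weeks = May 7, 2012.
The work is shipped: May 7, 2012 − 6 weeks = Mar 26, 2012.
The crate is built: Mar 26, 2012 − 23 days = Mar 3, 2012.
The condition report is completed: Mar 3, 2012 − 1 week = Feb 25, 2012.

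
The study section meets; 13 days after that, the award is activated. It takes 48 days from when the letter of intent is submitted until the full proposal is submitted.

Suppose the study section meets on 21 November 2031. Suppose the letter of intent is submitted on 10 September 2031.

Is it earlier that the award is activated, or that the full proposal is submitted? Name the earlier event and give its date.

The study section meets: Nov 21, 2031.
The award is activated: Nov 21, 2031 + 13 days = Dec 4, 2031.
The letter of intent is submitted: Sep 10, 2031.
The full proposal is submitted: Sep 10, 2031 + 48 days = Oct 28, 2031.
Comparing: the award is activated on Dec 4, 2031 vs the full proposal is submitted on Oct 28, 2031. Earlier: the full proposal is submitted.

The full proposal is submitted — 28 October 2031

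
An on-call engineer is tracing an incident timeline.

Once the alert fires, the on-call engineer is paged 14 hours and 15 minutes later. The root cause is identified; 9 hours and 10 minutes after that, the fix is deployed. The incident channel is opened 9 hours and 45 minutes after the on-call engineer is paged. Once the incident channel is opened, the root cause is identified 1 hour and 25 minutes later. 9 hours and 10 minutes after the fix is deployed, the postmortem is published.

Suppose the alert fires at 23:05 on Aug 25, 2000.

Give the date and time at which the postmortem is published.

18:50 on Aug 27, 2000

The alert fires: 23:05 Aug 25, 2000.
The on-call engineer is paged: 23:05 Aug 25, 2000 + 14h15m = 13:20 Aug 26, 2000.
The incident channel is opened: 13:20 Aug 26, 2000 + 9h45m = 23:05 Aug 26, 2000.
The root cause is identified: 23:05 Aug 26, 2000 + 1h25m = 00:30 Aug 27, 2000.
The fix is deployed: 00:30 Aug 27, 2000 + 9h10m = 09:40 Aug 27, 2000.
The postmortem is published: 09:40 Aug 27, 2000 + 9h10m = 18:50 Aug 27, 2000.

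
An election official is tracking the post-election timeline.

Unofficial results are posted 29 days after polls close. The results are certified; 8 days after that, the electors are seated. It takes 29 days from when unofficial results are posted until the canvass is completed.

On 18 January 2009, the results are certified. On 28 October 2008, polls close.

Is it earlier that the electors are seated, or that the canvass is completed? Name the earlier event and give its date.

The canvass is completed — 25 December 2008

The results are certified: Jan 18, 2009.
The electors are seated: Jan 18, 2009 + 8 days = Jan 26, 2009.
Polls close: Oct 28, 2008.
Unofficial results are posted: Oct 28, 2008 + 29 days = Nov 26, 2008.
The canvass is completed: Nov 26, 2008 + 29 days = Dec 25, 2008.
Comparing: the electors are seated on Jan 26, 2009 vs the canvass is completed on Dec 25, 2008. Earlier: the canvass is completed.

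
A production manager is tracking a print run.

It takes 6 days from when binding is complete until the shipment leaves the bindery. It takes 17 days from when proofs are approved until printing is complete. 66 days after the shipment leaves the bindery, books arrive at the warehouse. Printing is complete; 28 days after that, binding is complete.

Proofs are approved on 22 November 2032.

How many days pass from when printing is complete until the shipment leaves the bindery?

34 days

Causal path: printing is complete → binding is complete → the shipment leaves the bindery.
Total delay along the path: 28 + 6 = 34 days.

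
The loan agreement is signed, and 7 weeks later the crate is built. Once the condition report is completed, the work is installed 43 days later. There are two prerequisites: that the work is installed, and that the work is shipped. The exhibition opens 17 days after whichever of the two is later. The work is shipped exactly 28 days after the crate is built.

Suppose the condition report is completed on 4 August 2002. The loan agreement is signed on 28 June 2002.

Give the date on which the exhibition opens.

The condition report is completed: Aug 4, 2002.
The work is installed: Aug 4, 2002 + 43 days = Sep 16, 2002.
The loan agreement is signed: Jun 28, 2002.
The crate is built: Jun 28, 2002 + 7 weeks = Aug 16, 2002.
The work is shipped: Aug 16, 2002 + 28 days = Sep 13, 2002.
Both prerequisites met — the work is installed (Sep 16, 2002), the work is shipped (Sep 13, 2002); the later is Sep 16, 2002.
The exhibition opens: Sep 16, 2002 + 17 days = Oct 3, 2002.

3 October 2002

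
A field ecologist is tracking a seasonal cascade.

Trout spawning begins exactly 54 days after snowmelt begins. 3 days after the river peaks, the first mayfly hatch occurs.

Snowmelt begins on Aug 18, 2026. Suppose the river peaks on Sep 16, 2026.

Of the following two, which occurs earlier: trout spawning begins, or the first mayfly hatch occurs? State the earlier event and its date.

Snowmelt begins: Aug 18, 2026.
Trout spawning begins: Aug 18, 2026 + 54 days = Oct 11, 2026.
The river peaks: Sep 16, 2026.
The first mayfly hatch occurs: Sep 16, 2026 + 3 days = Sep 19, 2026.
Comparing: trout spawning begins on Oct 11, 2026 vs the first mayfly hatch occurs on Sep 19, 2026. Earlier: the first mayfly hatch occurs.

The first mayfly hatch occurs — Sep 19, 2026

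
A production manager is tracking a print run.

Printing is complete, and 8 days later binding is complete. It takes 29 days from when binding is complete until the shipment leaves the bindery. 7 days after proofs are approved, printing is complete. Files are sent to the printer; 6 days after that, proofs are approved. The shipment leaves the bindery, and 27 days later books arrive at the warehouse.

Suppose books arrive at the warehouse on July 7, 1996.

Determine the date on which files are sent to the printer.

Books arrive at the warehouse: Jul 7, 1996.
The shipment leaves the bindery: Jul 7, 1996 − 27 days = Jun 10, 1996.
Binding is complete: Jun 10, 1996 − 29 days = May 12, 1996.
Printing is complete: May 12, 1996 − 8 days = May 4, 1996.
Proofs are approved: May 4, 1996 − 7 days = Apr 27, 1996.
Files are sent to the printer: Apr 27, 1996 − 6 days = Apr 21, 1996.

April 21, 1996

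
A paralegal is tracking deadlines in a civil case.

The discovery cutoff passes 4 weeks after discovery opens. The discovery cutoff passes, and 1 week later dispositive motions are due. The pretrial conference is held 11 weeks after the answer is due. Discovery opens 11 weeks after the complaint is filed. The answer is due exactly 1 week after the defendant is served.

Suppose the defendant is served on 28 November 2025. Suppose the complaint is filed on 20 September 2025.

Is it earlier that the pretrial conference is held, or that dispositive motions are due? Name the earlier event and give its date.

The defendant is served: Nov 28, 2025.
The answer is due: Nov 28, 2025 + 1 week = Dec 5, 2025.
The pretrial conference is held: Dec 5, 2025 + 11 weeks = Feb 20, 2026.
The complaint is filed: Sep 20, 2025.
Discovery opens: Sep 20, 2025 + 11 weeks = Dec 6, 2025.
The discovery cutoff passes: Dec 6, 2025 + 4 weeks = Jan 3, 2026.
Dispositive motions are due: Jan 3, 2026 + 1 week = Jan 10, 2026.
Comparing: the pretrial conference is held on Feb 20, 2026 vs dispositive motions are due on Jan 10, 2026. Earlier: dispositive motions are due.

Dispositive motions are due — 10 January 2026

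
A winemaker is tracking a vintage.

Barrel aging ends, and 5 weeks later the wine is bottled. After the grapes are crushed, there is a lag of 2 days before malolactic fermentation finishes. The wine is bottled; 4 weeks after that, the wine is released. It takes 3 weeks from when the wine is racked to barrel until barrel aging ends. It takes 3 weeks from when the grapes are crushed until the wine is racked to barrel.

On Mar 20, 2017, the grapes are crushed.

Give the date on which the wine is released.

Jul 3, 2017

The grapes are crushed: Mar 20, 2017.
The wine is racked to barrel: Mar 20, 2017 + 3 weeks = Apr 10, 2017.
Barrel aging ends: Apr 10, 2017 + 3 weeks = May 1, 2017.
The wine is bottled: May 1, 2017 + 5 weeks = Jun 5, 2017.
The wine is released: Jun 5, 2017 + 4 weeks = Jul 3, 2017.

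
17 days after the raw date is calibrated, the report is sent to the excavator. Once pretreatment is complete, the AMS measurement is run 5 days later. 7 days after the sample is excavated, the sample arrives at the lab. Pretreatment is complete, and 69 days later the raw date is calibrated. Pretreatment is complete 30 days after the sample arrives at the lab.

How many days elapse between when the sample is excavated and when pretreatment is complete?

37 days

Causal path: the sample is excavated → the sample arrives at the lab → pretreatment is complete.
Total delay along the path: 7 + 30 = 37 days.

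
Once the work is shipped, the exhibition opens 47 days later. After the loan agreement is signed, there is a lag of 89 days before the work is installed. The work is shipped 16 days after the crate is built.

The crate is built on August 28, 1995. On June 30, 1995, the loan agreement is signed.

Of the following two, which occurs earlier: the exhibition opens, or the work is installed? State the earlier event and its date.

The crate is built: Aug 28, 1995.
The work is shipped: Aug 28, 1995 + 16 days = Sep 13, 1995.
The exhibition opens: Sep 13, 1995 + 47 days = Oct 30, 1995.
The loan agreement is signed: Jun 30, 1995.
The work is installed: Jun 30, 1995 + 89 days = Sep 27, 1995.
Comparing: the exhibition opens on Oct 30, 1995 vs the work is installed on Sep 27, 1995. Earlier: the work is installed.

The work is installed — September 27, 1995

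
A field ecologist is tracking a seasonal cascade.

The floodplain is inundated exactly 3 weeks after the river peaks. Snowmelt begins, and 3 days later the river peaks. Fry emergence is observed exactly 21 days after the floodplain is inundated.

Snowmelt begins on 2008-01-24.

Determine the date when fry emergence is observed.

2008-03-09

Snowmelt begins: Jan 24, 2008.
The river peaks: Jan 24, 2008 + 3 days = Jan 27, 2008.
The floodplain is inundated: Jan 27, 2008 + 3 weeks = Feb 17, 2008.
Fry emergence is observed: Feb 17, 2008 + 21 days = Mar 9, 2008.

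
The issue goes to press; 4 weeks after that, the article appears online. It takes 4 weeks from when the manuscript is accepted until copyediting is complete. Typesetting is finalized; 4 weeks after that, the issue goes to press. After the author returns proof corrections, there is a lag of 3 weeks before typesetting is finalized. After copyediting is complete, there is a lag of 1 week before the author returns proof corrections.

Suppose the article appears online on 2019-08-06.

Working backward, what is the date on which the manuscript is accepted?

The article appears online: Aug 6, 2019.
The issue goes to press: Aug 6, 2019 − 4 weeks = Jul 9, 2019.
Typesetting is finalized: Jul 9, 2019 − 4 weeks = Jun 11, 2019.
The author returns proof corrections: Jun 11, 2019 − 3 weeks = May 21, 2019.
Copyediting is complete: May 21, 2019 − 1 week = May 14, 2019.
The manuscript is accepted: May 14, 2019 − 4 weeks = Apr 16, 2019.

2019-04-16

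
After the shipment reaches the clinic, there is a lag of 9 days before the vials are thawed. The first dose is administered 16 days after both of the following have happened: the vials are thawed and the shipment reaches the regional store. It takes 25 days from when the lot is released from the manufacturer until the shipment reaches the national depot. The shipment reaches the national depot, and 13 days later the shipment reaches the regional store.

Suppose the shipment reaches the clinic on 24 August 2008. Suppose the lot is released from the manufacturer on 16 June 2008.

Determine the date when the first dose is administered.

18 September 2008

The shipment reaches the clinic: Aug 24, 2008.
The vials are thawed: Aug 24, 2008 + 9 days = Sep 2, 2008.
The lot is released from the manufacturer: Jun 16, 2008.
The shipment reaches the national depot: Jun 16, 2008 + 25 days = Jul 11, 2008.
The shipment reaches the regional store: Jul 11, 2008 + 13 days = Jul 24, 2008.
Both prerequisites met — the vials are thawed (Sep 2, 2008), the shipment reaches the regional store (Jul 24, 2008); the later is Sep 2, 2008.
The first dose is administered: Sep 2, 2008 + 16 days = Sep 18, 2008.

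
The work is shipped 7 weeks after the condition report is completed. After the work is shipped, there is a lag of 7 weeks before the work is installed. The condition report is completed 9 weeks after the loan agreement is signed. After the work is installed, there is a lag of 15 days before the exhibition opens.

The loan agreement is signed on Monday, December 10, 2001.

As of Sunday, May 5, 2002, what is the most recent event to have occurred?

The work is shipped

The loan agreement is signed: Dec 10, 2001.
The condition report is completed: Dec 10, 2001 + 9 weeks = Feb 11, 2002.
The work is shipped: Feb 11, 2002 + 7 weeks = Apr 1, 2002.
The work is installed: Apr 1, 2002 + 7 weeks = May 20, 2002.
The exhibition opens: May 20, 2002 + 15 days = Jun 4, 2002.
May 5, 2002 falls between when the work is shipped (Apr 1, 2002) and when the work is installed (May 20, 2002).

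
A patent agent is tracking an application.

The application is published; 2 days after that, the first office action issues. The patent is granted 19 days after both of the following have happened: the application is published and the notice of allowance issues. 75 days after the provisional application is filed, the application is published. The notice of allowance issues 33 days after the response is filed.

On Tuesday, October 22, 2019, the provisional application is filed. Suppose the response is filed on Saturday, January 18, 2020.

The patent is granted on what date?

The provisional application is filed: Oct 22, 2019.
The application is published: Oct 22, 2019 + 75 days = Jan 5, 2020.
The response is filed: Jan 18, 2020.
The notice of allowance issues: Jan 18, 2020 + 33 days = Feb 20, 2020.
Both prerequisites met — the application is published (Jan 5, 2020), the notice of allowance issues (Feb 20, 2020); the later is Feb 20, 2020.
The patent is granted: Feb 20, 2020 + 19 days = Mar 10, 2020.

Tuesday, March 10, 2020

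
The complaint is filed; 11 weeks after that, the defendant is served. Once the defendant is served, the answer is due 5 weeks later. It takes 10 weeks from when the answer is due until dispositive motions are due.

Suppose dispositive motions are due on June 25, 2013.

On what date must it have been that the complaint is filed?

December 25, 2012

Dispositive motions are due: Jun 25, 2013.
The answer is due: Jun 25, 2013 − 10 weeks = Apr 16, 2013.
The defendant is served: Apr 16, 2013 − 5 weeks = Mar 12, 2013.
The complaint is filed: Mar 12, 2013 − 11 weeks = Dec 25, 2012.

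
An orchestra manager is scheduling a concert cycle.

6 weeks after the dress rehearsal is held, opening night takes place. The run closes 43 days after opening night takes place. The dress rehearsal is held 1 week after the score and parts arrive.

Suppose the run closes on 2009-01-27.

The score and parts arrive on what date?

The run closes: Jan 27, 2009.
Opening night takes place: Jan 27, 2009 − 43 days = Dec 15, 2008.
The dress rehearsal is held: Dec 15, 2008 − 6 weeks = Nov 3, 2008.
The score and parts arrive: Nov 3, 2008 − 1 week = Oct 27, 2008.

2008-10-27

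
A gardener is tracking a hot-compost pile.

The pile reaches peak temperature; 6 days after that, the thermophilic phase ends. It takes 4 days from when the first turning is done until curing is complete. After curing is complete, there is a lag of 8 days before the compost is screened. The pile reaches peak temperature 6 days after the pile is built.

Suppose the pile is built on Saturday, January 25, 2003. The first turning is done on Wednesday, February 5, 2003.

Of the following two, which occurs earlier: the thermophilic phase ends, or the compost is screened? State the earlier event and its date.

The pile is built: Jan 25, 2003.
The pile reaches peak temperature: Jan 25, 2003 + 6 days = Jan 31, 2003.
The thermophilic phase ends: Jan 31, 2003 + 6 days = Feb 6, 2003.
The first turning is done: Feb 5, 2003.
Curing is complete: Feb 5, 2003 + 4 days = Feb 9, 2003.
The compost is screened: Feb 9, 2003 + 8 days = Feb 17, 2003.
Comparing: the thermophilic phase ends on Feb 6, 2003 vs the compost is screened on Feb 17, 2003. Earlier: the thermophilic phase ends.

The thermophilic phase ends — Thursday, February 6, 2003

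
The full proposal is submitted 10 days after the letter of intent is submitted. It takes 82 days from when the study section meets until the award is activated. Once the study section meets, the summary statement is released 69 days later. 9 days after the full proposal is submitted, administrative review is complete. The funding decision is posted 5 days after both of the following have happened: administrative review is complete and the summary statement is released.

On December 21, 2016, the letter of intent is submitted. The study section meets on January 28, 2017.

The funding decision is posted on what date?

The letter of intent is submitted: Dec 21, 2016.
The full proposal is submitted: Dec 21, 2016 + 10 days = Dec 31, 2016.
Administrative review is complete: Dec 31, 2016 + 9 days = Jan 9, 2017.
The study section meets: Jan 28, 2017.
The summary statement is released: Jan 28, 2017 + 69 days = Apr 7, 2017.
Both prerequisites met — administrative review is complete (Jan 9, 2017), the summary statement is released (Apr 7, 2017); the later is Apr 7, 2017.
The funding decision is posted: Apr 7, 2017 + 5 days = Apr 12, 2017.

April 12, 2017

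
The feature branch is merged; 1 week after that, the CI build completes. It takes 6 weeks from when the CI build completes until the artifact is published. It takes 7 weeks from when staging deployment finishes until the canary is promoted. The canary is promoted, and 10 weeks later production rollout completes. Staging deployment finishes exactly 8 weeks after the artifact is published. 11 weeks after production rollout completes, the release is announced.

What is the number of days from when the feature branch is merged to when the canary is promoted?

154 days

Causal path: the feature branch is merged → the CI build completes → the artifact is published → staging deployment finishes → the canary is promoted.
Total delay along the path: 1 + 6 + 8 + 7 weeks = 22 weeks = 154 days.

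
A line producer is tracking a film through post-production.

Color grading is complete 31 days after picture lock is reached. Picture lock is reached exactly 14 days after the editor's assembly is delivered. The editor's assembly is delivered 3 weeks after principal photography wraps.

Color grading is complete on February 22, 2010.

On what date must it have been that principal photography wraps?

Color grading is complete: Feb 22, 2010.
Picture lock is reached: Feb 22, 2010 − 31 days = Jan 22, 2010.
The editor's assembly is delivered: Jan 22, 2010 − 14 days = Jan 8, 2010.
Principal photography wraps: Jan 8, 2010 − 3 weeks = Dec 18, 2009.

December 18, 2009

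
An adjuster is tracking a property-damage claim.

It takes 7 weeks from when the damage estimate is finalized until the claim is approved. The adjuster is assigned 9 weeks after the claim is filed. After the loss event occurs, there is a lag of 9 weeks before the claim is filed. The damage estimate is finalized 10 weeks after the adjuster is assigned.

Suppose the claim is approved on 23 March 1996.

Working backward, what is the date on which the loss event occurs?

The claim is approved: Mar 23, 1996.
The damage estimate is finalized: Mar 23, 1996 − 7 weeks = Feb 3, 1996.
The adjuster is assigned: Feb 3, 1996 − 10 weeks = Nov 25, 1995.
The claim is filed: Nov 25, 1995 − 9 weeks = Sep 23, 1995.
The loss event occurs: Sep 23, 1995 − 9 weeks = Jul 22, 1995.

22 July 1995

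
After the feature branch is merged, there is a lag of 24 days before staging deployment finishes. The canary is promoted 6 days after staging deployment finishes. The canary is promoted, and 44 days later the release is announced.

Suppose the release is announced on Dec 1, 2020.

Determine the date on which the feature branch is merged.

The release is announced: Dec 1, 2020.
The canary is promoted: Dec 1, 2020 − 44 days = Oct 18, 2020.
Staging deployment finishes: Oct 18, 2020 − 6 days = Oct 12, 2020.
The feature branch is merged: Oct 12, 2020 − 24 days = Sep 18, 2020.

Sep 18, 2020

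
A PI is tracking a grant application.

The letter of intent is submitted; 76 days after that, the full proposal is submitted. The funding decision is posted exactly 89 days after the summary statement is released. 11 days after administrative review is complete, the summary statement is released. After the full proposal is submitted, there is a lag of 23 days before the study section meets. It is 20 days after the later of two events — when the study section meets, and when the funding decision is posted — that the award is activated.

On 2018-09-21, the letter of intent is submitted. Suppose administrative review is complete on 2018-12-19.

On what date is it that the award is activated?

The letter of intent is submitted: Sep 21, 2018.
The full proposal is submitted: Sep 21, 2018 + 76 days = Dec 6, 2018.
The study section meets: Dec 6, 2018 + 23 days = Dec 29, 2018.
Administrative review is complete: Dec 19, 2018.
The summary statement is released: Dec 19, 2018 + 11 days = Dec 30, 2018.
The funding decision is posted: Dec 30, 2018 + 89 days = Mar 29, 2019.
Both prerequisites met — the study section meets (Dec 29, 2018), the funding decision is posted (Mar 29, 2019); the later is Mar 29, 2019.
The award is activated: Mar 29, 2019 + 20 days = Apr 18, 2019.

2019-04-18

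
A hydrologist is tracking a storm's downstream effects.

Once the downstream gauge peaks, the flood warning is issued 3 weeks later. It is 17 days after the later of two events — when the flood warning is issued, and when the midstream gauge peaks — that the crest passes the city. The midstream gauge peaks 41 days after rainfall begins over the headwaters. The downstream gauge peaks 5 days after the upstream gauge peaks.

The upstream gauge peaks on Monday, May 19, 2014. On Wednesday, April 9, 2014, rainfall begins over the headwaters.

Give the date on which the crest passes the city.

Tuesday, July 1, 2014

The upstream gauge peaks: May 19, 2014.
The downstream gauge peaks: May 19, 2014 + 5 days = May 24, 2014.
The flood warning is issued: May 24, 2014 + 3 weeks = Jun 14, 2014.
Rainfall begins over the headwaters: Apr 9, 2014.
The midstream gauge peaks: Apr 9, 2014 + 41 days = May 20, 2014.
Both prerequisites met — the flood warning is issued (Jun 14, 2014), the midstream gauge peaks (May 20, 2014); the later is Jun 14, 2014.
The crest passes the city: Jun 14, 2014 + 17 days = Jul 1, 2014.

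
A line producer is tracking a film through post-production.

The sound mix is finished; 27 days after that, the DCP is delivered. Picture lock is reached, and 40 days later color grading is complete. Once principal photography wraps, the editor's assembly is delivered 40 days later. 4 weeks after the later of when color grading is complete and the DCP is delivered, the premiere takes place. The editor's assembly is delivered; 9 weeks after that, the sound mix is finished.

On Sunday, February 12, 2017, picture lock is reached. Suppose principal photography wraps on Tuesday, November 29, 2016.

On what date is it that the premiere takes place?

Picture lock is reached: Feb 12, 2017.
Color grading is complete: Feb 12, 2017 + 40 days = Mar 24, 2017.
Principal photography wraps: Nov 29, 2016.
The editor's assembly is delivered: Nov 29, 2016 + 40 days = Jan 8, 2017.
The sound mix is finished: Jan 8, 2017 + 9 weeks = Mar 12, 2017.
The DCP is delivered: Mar 12, 2017 + 27 days = Apr 8, 2017.
Both prerequisites met — color grading is complete (Mar 24, 2017), the DCP is delivered (Apr 8, 2017); the later is Apr 8, 2017.
The premiere takes place: Apr 8, 2017 + 4 weeks = May 6, 2017.

Saturday, May 6, 2017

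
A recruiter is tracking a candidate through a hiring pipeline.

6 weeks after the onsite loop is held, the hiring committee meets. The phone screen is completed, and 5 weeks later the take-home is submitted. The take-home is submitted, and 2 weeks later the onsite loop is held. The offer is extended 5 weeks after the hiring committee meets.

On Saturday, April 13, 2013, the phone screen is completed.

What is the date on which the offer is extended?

Saturday, August 17, 2013

The phone screen is completed: Apr 13, 2013.
The take-home is submitted: Apr 13, 2013 + 5 weeks = May 18, 2013.
The onsite loop is held: May 18, 2013 + 2 weeks = Jun 1, 2013.
The hiring committee meets: Jun 1, 2013 + 6 weeks = Jul 13, 2013.
The offer is extended: Jul 13, 2013 + 5 weeks = Aug 17, 2013.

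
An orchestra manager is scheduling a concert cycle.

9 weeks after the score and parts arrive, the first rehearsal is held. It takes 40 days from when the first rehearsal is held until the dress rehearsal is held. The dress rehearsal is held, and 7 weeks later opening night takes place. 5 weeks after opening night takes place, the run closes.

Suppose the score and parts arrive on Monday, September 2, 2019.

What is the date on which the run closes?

Saturday, March 7, 2020

The score and parts arrive: Sep 2, 2019.
The first rehearsal is held: Sep 2, 2019 + 9 weeks = Nov 4, 2019.
The dress rehearsal is held: Nov 4, 2019 + 40 days = Dec 14, 2019.
Opening night takes place: Dec 14, 2019 + 7 weeks = Feb 1, 2020.
The run closes: Feb 1, 2020 + 5 weeks = Mar 7, 2020.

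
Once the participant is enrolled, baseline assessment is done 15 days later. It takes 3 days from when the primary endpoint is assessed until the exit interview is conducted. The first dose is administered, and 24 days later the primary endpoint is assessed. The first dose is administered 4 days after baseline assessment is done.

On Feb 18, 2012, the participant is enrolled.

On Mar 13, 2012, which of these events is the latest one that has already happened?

The participant is enrolled: Feb 18, 2012.
Baseline assessment is done: Feb 18, 2012 + 15 days = Mar 4, 2012.
The first dose is administered: Mar 4, 2012 + 4 days = Mar 8, 2012.
The primary endpoint is assessed: Mar 8, 2012 + 24 days = Apr 1, 2012.
The exit interview is conducted: Apr 1, 2012 + 3 days = Apr 4, 2012.
Mar 13, 2012 falls between when the first dose is administered (Mar 8, 2012) and when the primary endpoint is assessed (Apr 1, 2012).

The first dose is administered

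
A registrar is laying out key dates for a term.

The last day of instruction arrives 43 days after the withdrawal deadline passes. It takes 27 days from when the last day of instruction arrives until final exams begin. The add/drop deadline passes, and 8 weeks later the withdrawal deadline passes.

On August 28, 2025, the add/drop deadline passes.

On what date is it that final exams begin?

The add/drop deadline passes: Aug 28, 2025.
The withdrawal deadline passes: Aug 28, 2025 + 8 weeks = Oct 23, 2025.
The last day of instruction arrives: Oct 23, 2025 + 43 days = Dec 5, 2025.
Final exams begin: Dec 5, 2025 + 27 days = Jan 1, 2026.

January 1, 2026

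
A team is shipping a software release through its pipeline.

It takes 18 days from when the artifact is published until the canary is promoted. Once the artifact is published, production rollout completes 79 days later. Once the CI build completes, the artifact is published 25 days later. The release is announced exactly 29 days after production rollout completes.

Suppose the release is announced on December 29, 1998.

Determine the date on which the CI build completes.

The release is announced: Dec 29, 1998.
Production rollout completes: Dec 29, 1998 − 29 days = Nov 30, 1998.
The artifact is published: Nov 30, 1998 − 79 days = Sep 12, 1998.
The CI build completes: Sep 12, 1998 − 25 days = Aug 18, 1998.

August 18, 1998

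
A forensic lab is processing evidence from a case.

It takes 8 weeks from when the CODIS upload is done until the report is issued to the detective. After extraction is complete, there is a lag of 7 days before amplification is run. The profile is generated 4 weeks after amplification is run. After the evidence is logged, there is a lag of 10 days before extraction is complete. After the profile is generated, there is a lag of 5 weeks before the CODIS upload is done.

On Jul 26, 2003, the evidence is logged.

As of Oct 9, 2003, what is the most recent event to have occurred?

The profile is generated

The evidence is logged: Jul 26, 2003.
Extraction is complete: Jul 26, 2003 + 10 days = Aug 5, 2003.
Amplification is run: Aug 5, 2003 + 7 days = Aug 12, 2003.
The profile is generated: Aug 12, 2003 + 4 weeks = Sep 9, 2003.
The CODIS upload is done: Sep 9, 2003 + 5 weeks = Oct 14, 2003.
The report is issued to the detective: Oct 14, 2003 + 8 weeks = Dec 9, 2003.
Oct 9, 2003 falls between when the profile is generated (Sep 9, 2003) and when the CODIS upload is done (Oct 14, 2003).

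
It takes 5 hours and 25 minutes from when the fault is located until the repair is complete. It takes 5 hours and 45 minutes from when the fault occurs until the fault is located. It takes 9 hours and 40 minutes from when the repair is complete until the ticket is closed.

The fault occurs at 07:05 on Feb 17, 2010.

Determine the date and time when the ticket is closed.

03:55 on Feb 18, 2010

The fault occurs: 07:05 Feb 17, 2010.
The fault is located: 07:05 Feb 17, 2010 + 5h45m = 12:50 Feb 17, 2010.
The repair is complete: 12:50 Feb 17, 2010 + 5h25m = 18:15 Feb 17, 2010.
The ticket is closed: 18:15 Feb 17, 2010 + 9h40m = 03:55 Feb 18, 2010.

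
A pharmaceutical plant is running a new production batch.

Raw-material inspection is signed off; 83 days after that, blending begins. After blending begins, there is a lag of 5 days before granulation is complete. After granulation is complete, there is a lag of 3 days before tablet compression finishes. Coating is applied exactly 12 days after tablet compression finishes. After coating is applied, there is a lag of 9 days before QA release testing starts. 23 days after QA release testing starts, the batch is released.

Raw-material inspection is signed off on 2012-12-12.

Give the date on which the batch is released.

2013-04-26

Raw-material inspection is signed off: Dec 12, 2012.
Blending begins: Dec 12, 2012 + 83 days = Mar 5, 2013.
Granulation is complete: Mar 5, 2013 + 5 days = Mar 10, 2013.
Tablet compression finishes: Mar 10, 2013 + 3 days = Mar 13, 2013.
Coating is applied: Mar 13, 2013 + 12 days = Mar 25, 2013.
QA release testing starts: Mar 25, 2013 + 9 days = Apr 3, 2013.
The batch is released: Apr 3, 2013 + 23 days = Apr 26, 2013.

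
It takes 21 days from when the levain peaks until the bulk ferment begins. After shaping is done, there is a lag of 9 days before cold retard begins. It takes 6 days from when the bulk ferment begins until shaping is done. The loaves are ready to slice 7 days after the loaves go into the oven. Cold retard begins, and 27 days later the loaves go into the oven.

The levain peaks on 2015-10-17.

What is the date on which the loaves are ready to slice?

The levain peaks: Oct 17, 2015.
The bulk ferment begins: Oct 17, 2015 + 21 days = Nov 7, 2015.
Shaping is done: Nov 7, 2015 + 6 days = Nov 13, 2015.
Cold retard begins: Nov 13, 2015 + 9 days = Nov 22, 2015.
The loaves go into the oven: Nov 22, 2015 + 27 days = Dec 19, 2015.
The loaves are ready to slice: Dec 19, 2015 + 7 days = Dec 26, 2015.

2015-12-26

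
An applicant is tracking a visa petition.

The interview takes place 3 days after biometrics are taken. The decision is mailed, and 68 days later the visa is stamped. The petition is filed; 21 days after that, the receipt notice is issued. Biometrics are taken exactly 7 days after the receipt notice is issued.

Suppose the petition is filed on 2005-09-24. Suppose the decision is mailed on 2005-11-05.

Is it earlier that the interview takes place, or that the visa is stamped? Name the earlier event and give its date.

The interview takes place — 2005-10-25

The petition is filed: Sep 24, 2005.
The receipt notice is issued: Sep 24, 2005 + 21 days = Oct 15, 2005.
Biometrics are taken: Oct 15, 2005 + 7 days = Oct 22, 2005.
The interview takes place: Oct 22, 2005 + 3 days = Oct 25, 2005.
The decision is mailed: Nov 5, 2005.
The visa is stamped: Nov 5, 2005 + 68 days = Jan 12, 2006.
Comparing: the interview takes place on Oct 25, 2005 vs the visa is stamped on Jan 12, 2006. Earlier: the interview takes place.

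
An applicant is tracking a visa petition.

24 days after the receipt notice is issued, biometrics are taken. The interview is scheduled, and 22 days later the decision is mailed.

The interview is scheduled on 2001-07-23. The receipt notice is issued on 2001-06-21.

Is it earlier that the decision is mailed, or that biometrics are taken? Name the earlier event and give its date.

The interview is scheduled: Jul 23, 2001.
The decision is mailed: Jul 23, 2001 + 22 days = Aug 14, 2001.
The receipt notice is issued: Jun 21, 2001.
Biometrics are taken: Jun 21, 2001 + 24 days = Jul 15, 2001.
Comparing: the decision is mailed on Aug 14, 2001 vs biometrics are taken on Jul 15, 2001. Earlier: biometrics are taken.

Biometrics are taken — 2001-07-15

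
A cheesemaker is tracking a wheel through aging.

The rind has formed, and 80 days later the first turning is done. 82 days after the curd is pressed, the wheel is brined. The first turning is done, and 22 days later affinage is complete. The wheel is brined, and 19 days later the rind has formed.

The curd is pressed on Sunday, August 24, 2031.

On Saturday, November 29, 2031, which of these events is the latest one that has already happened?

The wheel is brined

The curd is pressed: Aug 24, 2031.
The wheel is brined: Aug 24, 2031 + 82 days = Nov 14, 2031.
The rind has formed: Nov 14, 2031 + 19 days = Dec 3, 2031.
The first turning is done: Dec 3, 2031 + 80 days = Feb 21, 2032.
Affinage is complete: Feb 21, 2032 + 22 days = Mar 14, 2032.
Nov 29, 2031 falls between when the wheel is brined (Nov 14, 2031) and when the rind has formed (Dec 3, 2031).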